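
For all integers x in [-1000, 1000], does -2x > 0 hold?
The claim fails at x = 0:
x = 0: LHS = -2·0 = 0; 0 > 0 — FAILS

Because a single integer refutes it, the statement is false.

Answer: False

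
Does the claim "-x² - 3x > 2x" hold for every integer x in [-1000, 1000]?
The claim fails at x = 0:
x = 0: LHS = -0² - 3·0 = 0, RHS = 2·0 = 0; 0 > 0 — FAILS

Because a single integer refutes it, the statement is false.

Answer: False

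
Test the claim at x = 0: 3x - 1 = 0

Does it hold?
x = 0: LHS = 3·0 - 1 = -1; -1 = 0 — FAILS

The relation fails at x = 0, so x = 0 is a counterexample.

Answer: No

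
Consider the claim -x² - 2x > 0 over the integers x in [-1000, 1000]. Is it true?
The claim fails at x = 0:
x = 0: LHS = -0² - 2·0 = 0; 0 > 0 — FAILS

Because a single integer refutes it, the statement is false.

Answer: False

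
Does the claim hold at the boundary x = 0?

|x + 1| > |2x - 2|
x = 0: LHS = |0 + 1| = |1| = 1, RHS = |2·0 - 2| = |-2| = 2; 1 > 2 — FAILS

The relation fails at x = 0, so x = 0 is a counterexample.

Answer: No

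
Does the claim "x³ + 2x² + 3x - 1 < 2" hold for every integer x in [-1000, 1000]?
The claim fails at x = 1:
x = 1: LHS = 1³ + 2·1² + 3·1 - 1 = 5; 5 < 2 — FAILS

Because a single integer refutes it, the statement is false.

Answer: False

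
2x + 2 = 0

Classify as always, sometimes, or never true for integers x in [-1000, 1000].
Holds at x = -1: LHS = 2·(-1) + 2 = 0; 0 = 0 — holds
Fails at x = 0: LHS = 2·0 + 2 = 2; 2 = 0 — FAILS
It is satisfied by some integers in the range but not all.

Answer: Sometimes true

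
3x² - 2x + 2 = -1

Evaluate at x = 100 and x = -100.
x = 100: LHS = 3·100² - 2·100 + 2 = 29802; 29802 = -1 — FAILS
x = -100: LHS = 3·(-100)² - 2·(-100) + 2 = 30202; 30202 = -1 — FAILS

Answer: No, fails for both x = 100 and x = -100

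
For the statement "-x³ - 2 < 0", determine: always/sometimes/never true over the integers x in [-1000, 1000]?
Holds at x = 0: LHS = -0³ - 2 = -2; -2 < 0 — holds
Fails at x = -2: LHS = -(-2)³ - 2 = 6; 6 < 0 — FAILS
It is satisfied by some integers in the range but not all.

Answer: Sometimes true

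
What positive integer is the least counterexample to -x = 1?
Testing positive integers:
x = 1: -1 = 1 — FAILS  ← smallest positive counterexample

Answer: x = 1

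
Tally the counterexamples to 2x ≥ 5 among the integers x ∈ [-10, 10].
Counterexamples in [-10, 10]: {-10, -9, -8, -7, -6, -5, -4, -3, -2, -1, 0, 1, 2}.

Counting them gives 13 values.

Answer: 13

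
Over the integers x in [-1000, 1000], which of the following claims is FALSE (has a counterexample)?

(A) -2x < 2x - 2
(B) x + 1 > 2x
(A) x = 0: LHS = -2·0 = 0, RHS = 2·0 - 2 = -2; 0 < -2 — FAILS
(B) x = 1: LHS = 1 + 1 = 2, RHS = 2·1 = 2; 2 > 2 — FAILS

Answer: Both A and B are false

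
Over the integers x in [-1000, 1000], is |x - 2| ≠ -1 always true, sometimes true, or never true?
An absolute value is never negative, so the left side is ≥ 0 for every x, while the right side is -1. Tightest case in [-1000, 1000] is x = 2:
x = 2: LHS = |2 - 2| = |0| = 0; 0 ≠ -1 — holds
Hence LHS − RHS is never 0, i.e. the two sides are never equal, so the relation holds for every integer in [-1000, 1000].

No counterexample exists.

Answer: Always true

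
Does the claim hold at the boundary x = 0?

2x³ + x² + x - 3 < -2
x = 0: LHS = 2·0³ + 0² + 0 - 3 = -3; -3 < -2 — holds

The relation is satisfied at x = 0.

Answer: Yes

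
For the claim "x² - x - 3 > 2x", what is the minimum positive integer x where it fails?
Testing positive integers:
x = 1: LHS = 1² - 1 - 3 = -3, RHS = 2·1 = 2; -3 > 2 — FAILS  ← smallest positive counterexample

Answer: x = 1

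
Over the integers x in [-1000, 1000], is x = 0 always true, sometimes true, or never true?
Holds at x = 0: 0 = 0 — holds
Fails at x = 1: 1 = 0 — FAILS
It is satisfied by some integers in the range but not all.

Answer: Sometimes true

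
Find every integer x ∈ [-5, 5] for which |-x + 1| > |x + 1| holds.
Holds for: {-5, -4, -3, -2, -1}
Fails for: {0, 1, 2, 3, 4, 5}

Answer: {-5, -4, -3, -2, -1}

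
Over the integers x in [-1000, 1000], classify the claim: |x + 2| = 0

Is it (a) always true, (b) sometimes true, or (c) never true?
Holds at x = -2: LHS = |(-2) + 2| = |0| = 0; 0 = 0 — holds
Fails at x = 0: LHS = |0 + 2| = |2| = 2; 2 = 0 — FAILS
It is satisfied by some integers in the range but not all.

Answer: Sometimes true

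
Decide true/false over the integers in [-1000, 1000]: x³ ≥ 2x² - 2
The claim fails at x = -1:
x = -1: LHS = (-1)³ = -1, RHS = 2·(-1)² - 2 = 0; -1 ≥ 0 — FAILS

Because a single integer refutes it, the statement is false.

Answer: False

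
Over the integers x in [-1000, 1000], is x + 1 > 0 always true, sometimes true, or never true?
Holds at x = 0: LHS = 0 + 1 = 1; 1 > 0 — holds
Fails at x = -1: LHS = (-1) + 1 = 0; 0 > 0 — FAILS
It is satisfied by some integers in the range but not all.

Answer: Sometimes true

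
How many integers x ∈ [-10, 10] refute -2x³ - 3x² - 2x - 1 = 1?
Counterexamples in [-10, 10]: {-10, -9, -8, -7, -6, -5, -4, -3, -2, -1, 0, 1, 2, 3, 4, 5, 6, 7, 8, 9, 10}.

Counting them gives 21 values.

Answer: 21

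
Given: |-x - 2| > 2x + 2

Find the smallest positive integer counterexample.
Testing positive integers:
x = 1: LHS = |-1 - 2| = |-3| = 3, RHS = 2·1 + 2 = 4; 3 > 4 — FAILS  ← smallest positive counterexample

Answer: x = 1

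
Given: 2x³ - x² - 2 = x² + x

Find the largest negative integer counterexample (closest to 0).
Testing negative integers from -1 downward:
x = -1: LHS = 2·(-1)³ - (-1)² - 2 = -5, RHS = (-1)² + (-1) = 0; -5 = 0 — FAILS  ← closest negative counterexample to 0

Answer: x = -1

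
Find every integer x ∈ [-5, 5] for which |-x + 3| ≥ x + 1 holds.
Holds for: {-5, -4, -3, -2, -1, 0, 1}
Fails for: {2, 3, 4, 5}

Answer: {-5, -4, -3, -2, -1, 0, 1}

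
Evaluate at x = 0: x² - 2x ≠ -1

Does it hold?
x = 0: LHS = 0² - 2·0 = 0; 0 ≠ -1 — holds

The relation is satisfied at x = 0.

Answer: Yes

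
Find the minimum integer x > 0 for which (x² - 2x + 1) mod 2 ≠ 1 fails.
Testing positive integers:
x = 1: LHS = (1² - 2·1 + 1) mod 2 = 0 mod 2 = 0; 0 ≠ 1 — holds
x = 2: LHS = (2² - 2·2 + 1) mod 2 = 1 mod 2 = 1; 1 ≠ 1 — FAILS  ← smallest positive counterexample

Answer: x = 2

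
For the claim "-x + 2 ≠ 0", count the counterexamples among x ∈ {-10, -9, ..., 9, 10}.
Counterexamples in [-10, 10]: {2}.

Counting them gives 1 values.

Answer: 1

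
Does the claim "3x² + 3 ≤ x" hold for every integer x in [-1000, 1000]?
The claim fails at x = 0:
x = 0: LHS = 3·0² + 3 = 3; 3 ≤ 0 — FAILS

Because a single integer refutes it, the statement is false.

Answer: False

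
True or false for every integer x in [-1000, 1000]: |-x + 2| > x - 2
The claim fails at x = 2:
x = 2: LHS = |-2 + 2| = |0| = 0, RHS = 2 - 2 = 0; 0 > 0 — FAILS

Because a single integer refutes it, the statement is false.

Answer: False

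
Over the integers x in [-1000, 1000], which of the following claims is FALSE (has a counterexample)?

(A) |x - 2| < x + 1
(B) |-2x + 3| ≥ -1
(A) x = 0: LHS = |0 - 2| = |-2| = 2, RHS = 0 + 1 = 1; 2 < 1 — FAILS

(B) An absolute value is never negative, so the left side is ≥ 0 for every x, while the right side is -1. Tightest case in [-1000, 1000] is x = 1:
x = 1: LHS = |-2·1 + 3| = |1| = 1; 1 ≥ -1 — holds
Hence LHS − RHS is never negative, i.e. LHS ≥ RHS throughout, so the relation holds for every integer in [-1000, 1000].

Only (A) has a counterexample.

Answer: A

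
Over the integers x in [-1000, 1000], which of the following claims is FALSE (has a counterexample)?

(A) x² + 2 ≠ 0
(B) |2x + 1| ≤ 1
(A) Over all integers in [-1000, 1000], LHS − RHS is always positive; it is smallest at x = 0, where it equals 2:
x = 0: LHS = 0² + 2 = 2; 2 ≠ 0 — holds
At the ends of the range:
x = -1000: LHS = (-1000)² + 2 = 1000002; 1000002 ≠ 0 — holds
x = 1000: LHS = 1000² + 2 = 1000002; 1000002 ≠ 0 — holds
Hence LHS − RHS is never 0, i.e. the two sides are never equal, so the relation holds for every integer in [-1000, 1000].

(B) x = 1: LHS = |2·1 + 1| = |3| = 3; 3 ≤ 1 — FAILS

Only (B) has a counterexample.

Answer: B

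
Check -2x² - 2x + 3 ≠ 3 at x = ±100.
x = 100: LHS = -2·100² - 2·100 + 3 = -20197; -20197 ≠ 3 — holds
x = -100: LHS = -2·(-100)² - 2·(-100) + 3 = -19797; -19797 ≠ 3 — holds

Answer: Yes, holds for both x = 100 and x = -100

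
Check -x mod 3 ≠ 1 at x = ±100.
x = 100: LHS = (-100) mod 3 = 2; 2 ≠ 1 — holds
x = -100: LHS = (-(-100)) mod 3 = 100 mod 3 = 1; 1 ≠ 1 — FAILS

Answer: Partially: holds for x = 100, fails for x = -100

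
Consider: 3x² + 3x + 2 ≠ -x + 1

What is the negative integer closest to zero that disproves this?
Testing negative integers from -1 downward:
x = -1: LHS = 3·(-1)² + 3·(-1) + 2 = 2, RHS = -(-1) + 1 = 2; 2 ≠ 2 — FAILS  ← closest negative counterexample to 0

Answer: x = -1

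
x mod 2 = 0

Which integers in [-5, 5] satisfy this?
Holds for: {-4, -2, 0, 2, 4}
Fails for: {-5, -3, -1, 1, 3, 5}

Answer: {-4, -2, 0, 2, 4}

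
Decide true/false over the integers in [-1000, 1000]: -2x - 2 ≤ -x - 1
The claim fails at x = -2:
x = -2: LHS = -2·(-2) - 2 = 2, RHS = -(-2) - 1 = 1; 2 ≤ 1 — FAILS

Because a single integer refutes it, the statement is false.

Answer: False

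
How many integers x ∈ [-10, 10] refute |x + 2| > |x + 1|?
Counterexamples in [-10, 10]: {-10, -9, -8, -7, -6, -5, -4, -3, -2}.

Counting them gives 9 values.

Answer: 9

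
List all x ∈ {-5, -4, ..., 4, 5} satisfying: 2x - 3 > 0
Holds for: {2, 3, 4, 5}
Fails for: {-5, -4, -3, -2, -1, 0, 1}

Answer: {2, 3, 4, 5}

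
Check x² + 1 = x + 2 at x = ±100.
x = 100: LHS = 100² + 1 = 10001, RHS = 100 + 2 = 102; 10001 = 102 — FAILS
x = -100: LHS = (-100)² + 1 = 10001, RHS = (-100) + 2 = -98; 10001 = -98 — FAILS

Answer: No, fails for both x = 100 and x = -100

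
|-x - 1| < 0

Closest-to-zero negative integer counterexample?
Testing negative integers from -1 downward:
x = -1: LHS = |-(-1) - 1| = |0| = 0; 0 < 0 — FAILS  ← closest negative counterexample to 0

Answer: x = -1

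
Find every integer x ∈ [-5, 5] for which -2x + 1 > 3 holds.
Holds for: {-5, -4, -3, -2}
Fails for: {-1, 0, 1, 2, 3, 4, 5}

Answer: {-5, -4, -3, -2}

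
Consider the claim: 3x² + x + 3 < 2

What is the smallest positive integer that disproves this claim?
Testing positive integers:
x = 1: LHS = 3·1² + 1 + 3 = 7; 7 < 2 — FAILS  ← smallest positive counterexample

Answer: x = 1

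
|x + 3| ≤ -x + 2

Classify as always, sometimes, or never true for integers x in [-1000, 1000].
Holds at x = -1: LHS = |(-1) + 3| = |2| = 2, RHS = -(-1) + 2 = 3; 2 ≤ 3 — holds
Fails at x = 0: LHS = |0 + 3| = |3| = 3, RHS = -0 + 2 = 2; 3 ≤ 2 — FAILS
It is satisfied by some integers in the range but not all.

Answer: Sometimes true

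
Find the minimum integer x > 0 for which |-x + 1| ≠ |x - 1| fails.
Testing positive integers:
x = 1: LHS = |-1 + 1| = |0| = 0, RHS = |1 - 1| = |0| = 0; 0 ≠ 0 — FAILS  ← smallest positive counterexample

Answer: x = 1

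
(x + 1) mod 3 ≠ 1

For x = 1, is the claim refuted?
Substitute x = 1 into the relation:
x = 1: LHS = (1 + 1) mod 3 = 2 mod 3 = 2; 2 ≠ 1 — holds

The claim holds here, so x = 1 is not a counterexample. (A counterexample exists elsewhere, e.g. x = 0.)

Answer: No, x = 1 is not a counterexample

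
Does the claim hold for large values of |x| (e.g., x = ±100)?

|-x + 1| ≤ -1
x = 100: LHS = |-100 + 1| = |-99| = 99; 99 ≤ -1 — FAILS
x = -100: LHS = |-(-100) + 1| = |101| = 101; 101 ≤ -1 — FAILS

Answer: No, fails for both x = 100 and x = -100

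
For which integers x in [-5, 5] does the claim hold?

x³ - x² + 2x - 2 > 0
Holds for: {2, 3, 4, 5}
Fails for: {-5, -4, -3, -2, -1, 0, 1}

Answer: {2, 3, 4, 5}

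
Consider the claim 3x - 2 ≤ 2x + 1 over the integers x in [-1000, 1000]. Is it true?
The claim fails at x = 4:
x = 4: LHS = 3·4 - 2 = 10, RHS = 2·4 + 1 = 9; 10 ≤ 9 — FAILS

Because a single integer refutes it, the statement is false.

Answer: False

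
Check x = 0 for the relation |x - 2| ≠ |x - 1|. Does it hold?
x = 0: LHS = |0 - 2| = |-2| = 2, RHS = |0 - 1| = |-1| = 1; 2 ≠ 1 — holds

The relation is satisfied at x = 0.

Answer: Yes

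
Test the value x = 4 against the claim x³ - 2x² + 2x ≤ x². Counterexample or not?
Substitute x = 4 into the relation:
x = 4: LHS = 4³ - 2·4² + 2·4 = 40, RHS = 4² = 16; 40 ≤ 16 — FAILS

Since the claim fails at x = 4, this value is a counterexample.

Answer: Yes, x = 4 is a counterexample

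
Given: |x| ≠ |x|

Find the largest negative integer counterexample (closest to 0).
Testing negative integers from -1 downward:
x = -1: LHS = |-1| = 1, RHS = |-1| = 1; 1 ≠ 1 — FAILS  ← closest negative counterexample to 0

Answer: x = -1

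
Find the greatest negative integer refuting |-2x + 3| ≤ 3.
Testing negative integers from -1 downward:
x = -1: LHS = |-2·(-1) + 3| = |5| = 5; 5 ≤ 3 — FAILS  ← closest negative counterexample to 0

Answer: x = -1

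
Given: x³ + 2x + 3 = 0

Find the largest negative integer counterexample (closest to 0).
Testing negative integers from -1 downward:
x = -1: LHS = (-1)³ + 2·(-1) + 3 = 0; 0 = 0 — holds
x = -2: LHS = (-2)³ + 2·(-2) + 3 = -9; -9 = 0 — FAILS  ← closest negative counterexample to 0

Answer: x = -2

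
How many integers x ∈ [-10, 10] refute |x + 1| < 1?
Counterexamples in [-10, 10]: {-10, -9, -8, -7, -6, -5, -4, -3, -2, 0, 1, 2, 3, 4, 5, 6, 7, 8, 9, 10}.

Counting them gives 20 values.

Answer: 20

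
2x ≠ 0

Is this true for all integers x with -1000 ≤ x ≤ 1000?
The claim fails at x = 0:
x = 0: LHS = 2·0 = 0; 0 ≠ 0 — FAILS

Because a single integer refutes it, the statement is false.

Answer: False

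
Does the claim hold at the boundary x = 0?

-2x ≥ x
x = 0: LHS = -2·0 = 0; 0 ≥ 0 — holds

The relation is satisfied at x = 0.

Answer: Yes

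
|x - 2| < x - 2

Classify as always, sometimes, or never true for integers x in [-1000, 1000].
Over all integers in [-1000, 1000], LHS − RHS is smallest at x = 2, where it equals 0:
x = 2: LHS = |2 - 2| = |0| = 0, RHS = 2 - 2 = 0; 0 < 0 — FAILS
At the ends of the range:
x = -1000: LHS = |(-1000) - 2| = |-1002| = 1002, RHS = (-1000) - 2 = -1002; 1002 < -1002 — FAILS
x = 1000: LHS = |1000 - 2| = |998| = 998, RHS = 1000 - 2 = 998; 998 < 998 — FAILS
Hence LHS − RHS is never negative, i.e. LHS ≥ RHS throughout, so the claimed relation (<) fails for every integer in [-1000, 1000].

No integer in the range satisfies it.

Answer: Never true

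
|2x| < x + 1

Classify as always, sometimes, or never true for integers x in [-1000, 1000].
Holds at x = 0: LHS = |2·0| = |0| = 0, RHS = 0 + 1 = 1; 0 < 1 — holds
Fails at x = 1: LHS = |2·1| = |2| = 2, RHS = 1 + 1 = 2; 2 < 2 — FAILS
It is satisfied by some integers in the range but not all.

Answer: Sometimes true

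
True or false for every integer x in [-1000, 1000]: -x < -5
The claim fails at x = 0:
x = 0: LHS = -0 = 0; 0 < -5 — FAILS

Because a single integer refutes it, the statement is false.

Answer: False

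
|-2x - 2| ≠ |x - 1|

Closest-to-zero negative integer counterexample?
Testing negative integers from -1 downward:
x = -1: LHS = |-2·(-1) - 2| = |0| = 0, RHS = |(-1) - 1| = |-2| = 2; 0 ≠ 2 — holds
x = -2: LHS = |-2·(-2) - 2| = |2| = 2, RHS = |(-2) - 1| = |-3| = 3; 2 ≠ 3 — holds
x = -3: LHS = |-2·(-3) - 2| = |4| = 4, RHS = |(-3) - 1| = |-4| = 4; 4 ≠ 4 — FAILS  ← closest negative counterexample to 0

Answer: x = -3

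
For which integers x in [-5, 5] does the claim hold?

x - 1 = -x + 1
Holds for: {1}
Fails for: {-5, -4, -3, -2, -1, 0, 2, 3, 4, 5}

Answer: {1}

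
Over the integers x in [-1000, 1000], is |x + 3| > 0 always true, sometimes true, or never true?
Holds at x = 0: LHS = |0 + 3| = |3| = 3; 3 > 0 — holds
Fails at x = -3: LHS = |(-3) + 3| = |0| = 0; 0 > 0 — FAILS
It is satisfied by some integers in the range but not all.

Answer: Sometimes true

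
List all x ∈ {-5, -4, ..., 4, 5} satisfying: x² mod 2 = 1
Holds for: {-5, -3, -1, 1, 3, 5}
Fails for: {-4, -2, 0, 2, 4}

Answer: {-5, -3, -1, 1, 3, 5}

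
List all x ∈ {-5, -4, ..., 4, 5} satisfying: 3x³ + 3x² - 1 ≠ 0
Track d = LHS − RHS over the integers in [-5, 5]. Equality would need d = 0, but d changes sign only between consecutive integers, jumping over 0:
x = 0: LHS = 3·0³ + 3·0² - 1 = -1; -1 ≠ 0 — holds  (d = -1)
x = 1: LHS = 3·1³ + 3·1² - 1 = 5; 5 ≠ 0 — holds  (d = 5)
Away from these crossings d keeps a constant sign, and checking every integer in [-5, 5] confirms d ≠ 0 throughout. Hence the two sides are never equal, so the relation holds for every integer in [-5, 5].

Answer: All integers in [-5, 5]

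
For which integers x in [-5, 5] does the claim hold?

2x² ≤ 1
Holds for: {0}
Fails for: {-5, -4, -3, -2, -1, 1, 2, 3, 4, 5}

Answer: {0}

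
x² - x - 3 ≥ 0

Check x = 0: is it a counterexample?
Substitute x = 0 into the relation:
x = 0: LHS = 0² - 0 - 3 = -3; -3 ≥ 0 — FAILS

Since the claim fails at x = 0, this value is a counterexample.

Answer: Yes, x = 0 is a counterexample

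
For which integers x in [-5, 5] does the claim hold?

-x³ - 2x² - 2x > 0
Holds for: {-5, -4, -3, -2, -1}
Fails for: {0, 1, 2, 3, 4, 5}

Answer: {-5, -4, -3, -2, -1}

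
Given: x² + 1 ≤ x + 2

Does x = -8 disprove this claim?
Substitute x = -8 into the relation:
x = -8: LHS = (-8)² + 1 = 65, RHS = (-8) + 2 = -6; 65 ≤ -6 — FAILS

Since the claim fails at x = -8, this value is a counterexample.

Answer: Yes, x = -8 is a counterexample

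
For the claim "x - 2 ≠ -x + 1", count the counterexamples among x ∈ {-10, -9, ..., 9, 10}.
Track d = LHS − RHS over the integers in [-10, 10]. Equality would need d = 0, but d changes sign only between consecutive integers, jumping over 0:
x = 1: LHS = 1 - 2 = -1, RHS = -1 + 1 = 0; -1 ≠ 0 — holds  (d = -1)
x = 2: LHS = 2 - 2 = 0, RHS = -2 + 1 = -1; 0 ≠ -1 — holds  (d = 1)
Away from these crossings d keeps a constant sign, and checking every integer in [-10, 10] confirms d ≠ 0 throughout. Hence the two sides are never equal, so the relation holds for every integer in [-10, 10].

No counterexample appears in that range.

Answer: 0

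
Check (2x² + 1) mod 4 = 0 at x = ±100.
x = 100: LHS = (2·100² + 1) mod 4 = 20001 mod 4 = 1; 1 = 0 — FAILS
x = -100: LHS = (2·(-100)² + 1) mod 4 = 20001 mod 4 = 1; 1 = 0 — FAILS

Answer: No, fails for both x = 100 and x = -100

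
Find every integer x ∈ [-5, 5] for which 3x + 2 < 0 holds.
Holds for: {-5, -4, -3, -2, -1}
Fails for: {0, 1, 2, 3, 4, 5}

Answer: {-5, -4, -3, -2, -1}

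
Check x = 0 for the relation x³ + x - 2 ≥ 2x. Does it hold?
x = 0: LHS = 0³ + 0 - 2 = -2, RHS = 2·0 = 0; -2 ≥ 0 — FAILS

The relation fails at x = 0, so x = 0 is a counterexample.

Answer: No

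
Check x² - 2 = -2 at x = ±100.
x = 100: LHS = 100² - 2 = 9998; 9998 = -2 — FAILS
x = -100: LHS = (-100)² - 2 = 9998; 9998 = -2 — FAILS

Answer: No, fails for both x = 100 and x = -100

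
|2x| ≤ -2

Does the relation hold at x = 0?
x = 0: LHS = |2·0| = |0| = 0; 0 ≤ -2 — FAILS

The relation fails at x = 0, so x = 0 is a counterexample.

Answer: No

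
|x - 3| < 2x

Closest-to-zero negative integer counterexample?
Testing negative integers from -1 downward:
x = -1: LHS = |(-1) - 3| = |-4| = 4, RHS = 2·(-1) = -2; 4 < -2 — FAILS  ← closest negative counterexample to 0

Answer: x = -1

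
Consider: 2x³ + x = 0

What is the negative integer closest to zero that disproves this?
Testing negative integers from -1 downward:
x = -1: LHS = 2·(-1)³ + (-1) = -3; -3 = 0 — FAILS  ← closest negative counterexample to 0

Answer: x = -1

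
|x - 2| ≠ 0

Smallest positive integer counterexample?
Testing positive integers:
x = 1: LHS = |1 - 2| = |-1| = 1; 1 ≠ 0 — holds
x = 2: LHS = |2 - 2| = |0| = 0; 0 ≠ 0 — FAILS  ← smallest positive counterexample

Answer: x = 2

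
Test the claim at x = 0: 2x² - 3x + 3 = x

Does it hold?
x = 0: LHS = 2·0² - 3·0 + 3 = 3; 3 = 0 — FAILS

The relation fails at x = 0, so x = 0 is a counterexample.

Answer: No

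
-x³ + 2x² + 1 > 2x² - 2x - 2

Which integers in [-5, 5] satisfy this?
Holds for: {-5, -4, -3, -2, -1, 0, 1}
Fails for: {2, 3, 4, 5}

Answer: {-5, -4, -3, -2, -1, 0, 1}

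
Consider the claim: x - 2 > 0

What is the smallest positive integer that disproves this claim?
Testing positive integers:
x = 1: LHS = 1 - 2 = -1; -1 > 0 — FAILS  ← smallest positive counterexample

Answer: x = 1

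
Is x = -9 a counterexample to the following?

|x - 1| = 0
Substitute x = -9 into the relation:
x = -9: LHS = |(-9) - 1| = |-10| = 10; 10 = 0 — FAILS

Since the claim fails at x = -9, this value is a counterexample.

Answer: Yes, x = -9 is a counterexample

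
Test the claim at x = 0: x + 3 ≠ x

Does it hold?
x = 0: LHS = 0 + 3 = 3; 3 ≠ 0 — holds

The relation is satisfied at x = 0.

Answer: Yes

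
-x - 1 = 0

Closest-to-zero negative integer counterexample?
Testing negative integers from -1 downward:
x = -1: LHS = -(-1) - 1 = 0; 0 = 0 — holds
x = -2: LHS = -(-2) - 1 = 1; 1 = 0 — FAILS  ← closest negative counterexample to 0

Answer: x = -2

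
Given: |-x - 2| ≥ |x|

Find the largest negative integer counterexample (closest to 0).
Testing negative integers from -1 downward:
x = -1: LHS = |-(-1) - 2| = |-1| = 1, RHS = |-1| = 1; 1 ≥ 1 — holds
x = -2: LHS = |-(-2) - 2| = |0| = 0, RHS = |-2| = 2; 0 ≥ 2 — FAILS  ← closest negative counterexample to 0

Answer: x = -2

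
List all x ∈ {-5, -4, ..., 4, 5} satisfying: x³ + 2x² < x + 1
Holds for: {-5, -4, -3, 0}
Fails for: {-2, -1, 1, 2, 3, 4, 5}

Answer: {-5, -4, -3, 0}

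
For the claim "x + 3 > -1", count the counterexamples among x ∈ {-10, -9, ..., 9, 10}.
Counterexamples in [-10, 10]: {-10, -9, -8, -7, -6, -5, -4}.

Counting them gives 7 values.

Answer: 7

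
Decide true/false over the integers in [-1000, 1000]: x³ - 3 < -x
The claim fails at x = 2:
x = 2: LHS = 2³ - 3 = 5; 5 < -2 — FAILS

Because a single integer refutes it, the statement is false.

Answer: False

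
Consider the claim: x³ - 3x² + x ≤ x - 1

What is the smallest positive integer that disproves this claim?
Testing positive integers:
x = 1: LHS = 1³ - 3·1² + 1 = -1, RHS = 1 - 1 = 0; -1 ≤ 0 — holds
x = 2: LHS = 2³ - 3·2² + 2 = -2, RHS = 2 - 1 = 1; -2 ≤ 1 — holds
x = 3: LHS = 3³ - 3·3² + 3 = 3, RHS = 3 - 1 = 2; 3 ≤ 2 — FAILS  ← smallest positive counterexample

Answer: x = 3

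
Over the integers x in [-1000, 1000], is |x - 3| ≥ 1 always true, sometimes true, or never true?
Holds at x = 0: LHS = |0 - 3| = |-3| = 3; 3 ≥ 1 — holds
Fails at x = 3: LHS = |3 - 3| = |0| = 0; 0 ≥ 1 — FAILS
It is satisfied by some integers in the range but not all.

Answer: Sometimes true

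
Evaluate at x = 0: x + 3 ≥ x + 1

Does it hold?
x = 0: LHS = 0 + 3 = 3, RHS = 0 + 1 = 1; 3 ≥ 1 — holds

The relation is satisfied at x = 0.

Answer: Yes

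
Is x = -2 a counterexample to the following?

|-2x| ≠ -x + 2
Substitute x = -2 into the relation:
x = -2: LHS = |-2·(-2)| = |4| = 4, RHS = -(-2) + 2 = 4; 4 ≠ 4 — FAILS

Since the claim fails at x = -2, this value is a counterexample.

Answer: Yes, x = -2 is a counterexample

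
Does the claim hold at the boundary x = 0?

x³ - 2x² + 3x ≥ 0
x = 0: LHS = 0³ - 2·0² + 3·0 = 0; 0 ≥ 0 — holds

The relation is satisfied at x = 0.

Answer: Yes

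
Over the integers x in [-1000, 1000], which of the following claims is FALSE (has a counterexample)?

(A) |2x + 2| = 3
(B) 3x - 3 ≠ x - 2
(A) x = 0: LHS = |2·0 + 2| = |2| = 2; 2 = 3 — FAILS

(B) Track d = LHS − RHS over the integers in [-1000, 1000]. Equality would need d = 0, but d changes sign only between consecutive integers, jumping over 0:
x = 0: LHS = 3·0 - 3 = -3, RHS = 0 - 2 = -2; -3 ≠ -2 — holds  (d = -1)
x = 1: LHS = 3·1 - 3 = 0, RHS = 1 - 2 = -1; 0 ≠ -1 — holds  (d = 1)
Away from these crossings d keeps a constant sign, and checking every integer in [-1000, 1000] confirms d ≠ 0 throughout. Hence the two sides are never equal, so the relation holds for every integer in [-1000, 1000].

Only (A) has a counterexample.

Answer: A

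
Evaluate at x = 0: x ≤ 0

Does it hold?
x = 0: 0 ≤ 0 — holds

The relation is satisfied at x = 0.

Answer: Yes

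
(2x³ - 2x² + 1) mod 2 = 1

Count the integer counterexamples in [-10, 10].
For a polynomial with integer coefficients, its value mod 2 depends only on x mod 2, so it suffices to check one representative of each residue class, x = 0, 1:
x = 0: LHS = (2·0³ - 2·0² + 1) mod 2 = 1 mod 2 = 1; 1 = 1 — holds
x = 1: LHS = (2·1³ - 2·1² + 1) mod 2 = 1 mod 2 = 1; 1 = 1 — holds
The relation holds in every residue class, so the relation holds for every integer in [-10, 10].

No counterexample appears in that range.

Answer: 0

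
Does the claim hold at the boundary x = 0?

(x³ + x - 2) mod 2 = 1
x = 0: LHS = (0³ + 0 - 2) mod 2 = (-2) mod 2 = 0; 0 = 1 — FAILS

The relation fails at x = 0, so x = 0 is a counterexample.

Answer: No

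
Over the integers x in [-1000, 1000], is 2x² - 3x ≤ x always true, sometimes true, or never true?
Holds at x = 0: LHS = 2·0² - 3·0 = 0; 0 ≤ 0 — holds
Fails at x = -1: LHS = 2·(-1)² - 3·(-1) = 5; 5 ≤ -1 — FAILS
It is satisfied by some integers in the range but not all.

Answer: Sometimes true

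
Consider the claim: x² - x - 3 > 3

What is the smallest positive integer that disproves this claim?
Testing positive integers:
x = 1: LHS = 1² - 1 - 3 = -3; -3 > 3 — FAILS  ← smallest positive counterexample

Answer: x = 1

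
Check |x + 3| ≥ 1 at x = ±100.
x = 100: LHS = |100 + 3| = |103| = 103; 103 ≥ 1 — holds
x = -100: LHS = |(-100) + 3| = |-97| = 97; 97 ≥ 1 — holds

Answer: Yes, holds for both x = 100 and x = -100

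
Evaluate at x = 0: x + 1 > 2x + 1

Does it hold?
x = 0: LHS = 0 + 1 = 1, RHS = 2·0 + 1 = 1; 1 > 1 — FAILS

The relation fails at x = 0, so x = 0 is a counterexample.

Answer: No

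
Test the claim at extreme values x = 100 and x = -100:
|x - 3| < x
x = 100: LHS = |100 - 3| = |97| = 97; 97 < 100 — holds
x = -100: LHS = |(-100) - 3| = |-103| = 103; 103 < -100 — FAILS

Answer: Partially: holds for x = 100, fails for x = -100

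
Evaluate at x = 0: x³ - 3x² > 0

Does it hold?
x = 0: LHS = 0³ - 3·0² = 0; 0 > 0 — FAILS

The relation fails at x = 0, so x = 0 is a counterexample.

Answer: No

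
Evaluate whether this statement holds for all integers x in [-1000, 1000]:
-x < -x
The claim fails at x = 0:
x = 0: LHS = -0 = 0, RHS = -0 = 0; 0 < 0 — FAILS

Because a single integer refutes it, the statement is false.

Answer: False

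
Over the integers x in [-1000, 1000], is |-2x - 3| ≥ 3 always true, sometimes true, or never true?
Holds at x = 0: LHS = |-2·0 - 3| = |-3| = 3; 3 ≥ 3 — holds
Fails at x = -1: LHS = |-2·(-1) - 3| = |-1| = 1; 1 ≥ 3 — FAILS
It is satisfied by some integers in the range but not all.

Answer: Sometimes true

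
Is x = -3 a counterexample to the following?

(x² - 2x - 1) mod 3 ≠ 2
Substitute x = -3 into the relation:
x = -3: LHS = ((-3)² - 2·(-3) - 1) mod 3 = 14 mod 3 = 2; 2 ≠ 2 — FAILS

Since the claim fails at x = -3, this value is a counterexample.

Answer: Yes, x = -3 is a counterexample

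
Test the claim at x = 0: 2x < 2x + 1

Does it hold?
x = 0: LHS = 2·0 = 0, RHS = 2·0 + 1 = 1; 0 < 1 — holds

The relation is satisfied at x = 0.

Answer: Yes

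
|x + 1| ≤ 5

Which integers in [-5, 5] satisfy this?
Holds for: {-5, -4, -3, -2, -1, 0, 1, 2, 3, 4}
Fails for: {5}

Answer: {-5, -4, -3, -2, -1, 0, 1, 2, 3, 4}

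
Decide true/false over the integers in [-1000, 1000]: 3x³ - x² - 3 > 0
The claim fails at x = 0:
x = 0: LHS = 3·0³ - 0² - 3 = -3; -3 > 0 — FAILS

Because a single integer refutes it, the statement is false.

Answer: False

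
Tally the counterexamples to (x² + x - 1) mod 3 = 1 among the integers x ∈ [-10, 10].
Counterexamples in [-10, 10]: {-10, -9, -7, -6, -4, -3, -1, 0, 2, 3, 5, 6, 8, 9}.

Counting them gives 14 values.

Answer: 14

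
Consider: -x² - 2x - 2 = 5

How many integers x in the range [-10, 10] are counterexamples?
Counterexamples in [-10, 10]: {-10, -9, -8, -7, -6, -5, -4, -3, -2, -1, 0, 1, 2, 3, 4, 5, 6, 7, 8, 9, 10}.

Counting them gives 21 values.

Answer: 21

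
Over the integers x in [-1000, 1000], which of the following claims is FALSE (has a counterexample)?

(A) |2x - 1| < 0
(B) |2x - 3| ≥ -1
(A) x = 0: LHS = |2·0 - 1| = |-1| = 1; 1 < 0 — FAILS

(B) An absolute value is never negative, so the left side is ≥ 0 for every x, while the right side is -1. Tightest case in [-1000, 1000] is x = 1:
x = 1: LHS = |2·1 - 3| = |-1| = 1; 1 ≥ -1 — holds
Hence LHS − RHS is never negative, i.e. LHS ≥ RHS throughout, so the relation holds for every integer in [-1000, 1000].

Only (A) has a counterexample.

Answer: A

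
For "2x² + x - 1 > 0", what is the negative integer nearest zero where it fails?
Testing negative integers from -1 downward:
x = -1: LHS = 2·(-1)² + (-1) - 1 = 0; 0 > 0 — FAILS  ← closest negative counterexample to 0

Answer: x = -1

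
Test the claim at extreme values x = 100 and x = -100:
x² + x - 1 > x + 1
x = 100: LHS = 100² + 100 - 1 = 10099, RHS = 100 + 1 = 101; 10099 > 101 — holds
x = -100: LHS = (-100)² + (-100) - 1 = 9899, RHS = (-100) + 1 = -99; 9899 > -99 — holds

Answer: Yes, holds for both x = 100 and x = -100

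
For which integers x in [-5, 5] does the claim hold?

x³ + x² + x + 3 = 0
Track d = LHS − RHS over the integers in [-5, 5]. Equality would need d = 0, but d changes sign only between consecutive integers, jumping over 0:
x = -2: LHS = (-2)³ + (-2)² + (-2) + 3 = -3; -3 = 0 — FAILS  (d = -3)
x = -1: LHS = (-1)³ + (-1)² + (-1) + 3 = 2; 2 = 0 — FAILS  (d = 2)
Away from these crossings d keeps a constant sign, and checking every integer in [-5, 5] confirms d ≠ 0 throughout. Hence the two sides are never equal, so the claimed relation (=) fails for every integer in [-5, 5].

Answer: None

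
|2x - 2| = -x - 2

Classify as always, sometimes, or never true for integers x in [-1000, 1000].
Over all integers in [-1000, 1000], LHS − RHS is always positive; it is smallest at x = 1, where it equals 3:
x = 1: LHS = |2·1 - 2| = |0| = 0, RHS = -1 - 2 = -3; 0 = -3 — FAILS
At the ends of the range:
x = -1000: LHS = |2·(-1000) - 2| = |-2002| = 2002, RHS = -(-1000) - 2 = 998; 2002 = 998 — FAILS
x = 1000: LHS = |2·1000 - 2| = |1998| = 1998, RHS = -1000 - 2 = -1002; 1998 = -1002 — FAILS
Hence LHS − RHS is never 0, i.e. the two sides are never equal, so the claimed relation (=) fails for every integer in [-1000, 1000].

No integer in the range satisfies it.

Answer: Never true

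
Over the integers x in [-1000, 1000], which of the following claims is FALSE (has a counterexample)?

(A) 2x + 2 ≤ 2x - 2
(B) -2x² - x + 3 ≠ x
(A) x = 0: LHS = 2·0 + 2 = 2, RHS = 2·0 - 2 = -2; 2 ≤ -2 — FAILS

(B) Track d = LHS − RHS over the integers in [-1000, 1000]. Equality would need d = 0, but d changes sign only between consecutive integers, jumping over 0:
x = -2: LHS = -2·(-2)² - (-2) + 3 = -3; -3 ≠ -2 — holds  (d = -1)
x = -1: LHS = -2·(-1)² - (-1) + 3 = 2; 2 ≠ -1 — holds  (d = 3)
x = 0: LHS = -2·0² - 0 + 3 = 3; 3 ≠ 0 — holds  (d = 3)
x = 1: LHS = -2·1² - 1 + 3 = 0; 0 ≠ 1 — holds  (d = -1)
Away from these crossings d keeps a constant sign, and checking every integer in [-1000, 1000] confirms d ≠ 0 throughout. Hence the two sides are never equal, so the relation holds for every integer in [-1000, 1000].

Only (A) has a counterexample.

Answer: A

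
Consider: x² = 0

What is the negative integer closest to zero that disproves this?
Testing negative integers from -1 downward:
x = -1: LHS = (-1)² = 1; 1 = 0 — FAILS  ← closest negative counterexample to 0

Answer: x = -1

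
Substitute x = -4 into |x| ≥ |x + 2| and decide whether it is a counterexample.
Substitute x = -4 into the relation:
x = -4: LHS = |-4| = 4, RHS = |(-4) + 2| = |-2| = 2; 4 ≥ 2 — holds

The claim holds here, so x = -4 is not a counterexample. (A counterexample exists elsewhere, e.g. x = 0.)

Answer: No, x = -4 is not a counterexample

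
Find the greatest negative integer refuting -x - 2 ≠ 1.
Testing negative integers from -1 downward:
x = -1: LHS = -(-1) - 2 = -1; -1 ≠ 1 — holds
x = -2: LHS = -(-2) - 2 = 0; 0 ≠ 1 — holds
x = -3: LHS = -(-3) - 2 = 1; 1 ≠ 1 — FAILS  ← closest negative counterexample to 0

Answer: x = -3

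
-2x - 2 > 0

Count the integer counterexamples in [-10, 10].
Counterexamples in [-10, 10]: {-1, 0, 1, 2, 3, 4, 5, 6, 7, 8, 9, 10}.

Counting them gives 12 values.

Answer: 12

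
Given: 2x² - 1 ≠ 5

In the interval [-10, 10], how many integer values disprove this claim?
Track d = LHS − RHS over the integers in [-10, 10]. Equality would need d = 0, but d changes sign only between consecutive integers, jumping over 0:
x = -2: LHS = 2·(-2)² - 1 = 7; 7 ≠ 5 — holds  (d = 2)
x = -1: LHS = 2·(-1)² - 1 = 1; 1 ≠ 5 — holds  (d = -4)
x = 1: LHS = 2·1² - 1 = 1; 1 ≠ 5 — holds  (d = -4)
x = 2: LHS = 2·2² - 1 = 7; 7 ≠ 5 — holds  (d = 2)
Away from these crossings d keeps a constant sign, and checking every integer in [-10, 10] confirms d ≠ 0 throughout. Hence the two sides are never equal, so the relation holds for every integer in [-10, 10].

No counterexample appears in that range.

Answer: 0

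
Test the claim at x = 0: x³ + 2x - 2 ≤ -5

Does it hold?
x = 0: LHS = 0³ + 2·0 - 2 = -2; -2 ≤ -5 — FAILS

The relation fails at x = 0, so x = 0 is a counterexample.

Answer: No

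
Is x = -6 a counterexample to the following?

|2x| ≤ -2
Substitute x = -6 into the relation:
x = -6: LHS = |2·(-6)| = |-12| = 12; 12 ≤ -2 — FAILS

Since the claim fails at x = -6, this value is a counterexample.

Answer: Yes, x = -6 is a counterexample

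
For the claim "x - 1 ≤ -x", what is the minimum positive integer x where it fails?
Testing positive integers:
x = 1: LHS = 1 - 1 = 0; 0 ≤ -1 — FAILS  ← smallest positive counterexample

Answer: x = 1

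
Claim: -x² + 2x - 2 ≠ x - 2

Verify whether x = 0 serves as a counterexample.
Substitute x = 0 into the relation:
x = 0: LHS = -0² + 2·0 - 2 = -2, RHS = 0 - 2 = -2; -2 ≠ -2 — FAILS

Since the claim fails at x = 0, this value is a counterexample.

Answer: Yes, x = 0 is a counterexample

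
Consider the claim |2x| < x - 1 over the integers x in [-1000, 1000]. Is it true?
The claim fails at x = 0:
x = 0: LHS = |2·0| = |0| = 0, RHS = 0 - 1 = -1; 0 < -1 — FAILS

Because a single integer refutes it, the statement is false.

Answer: False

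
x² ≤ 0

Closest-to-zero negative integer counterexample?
Testing negative integers from -1 downward:
x = -1: LHS = (-1)² = 1; 1 ≤ 0 — FAILS  ← closest negative counterexample to 0

Answer: x = -1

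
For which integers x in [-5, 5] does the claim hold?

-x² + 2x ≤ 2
Over all integers in [-5, 5], LHS − RHS is largest at x = 1, where it equals -1:
x = 1: LHS = -1² + 2·1 = 1; 1 ≤ 2 — holds
At the ends of the range:
x = -5: LHS = -(-5)² + 2·(-5) = -35; -35 ≤ 2 — holds
x = 5: LHS = -5² + 2·5 = -15; -15 ≤ 2 — holds
Hence LHS − RHS is never positive, i.e. LHS ≤ RHS throughout, so the relation holds for every integer in [-5, 5].

Answer: All integers in [-5, 5]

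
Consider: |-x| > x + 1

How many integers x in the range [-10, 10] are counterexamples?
Counterexamples in [-10, 10]: {0, 1, 2, 3, 4, 5, 6, 7, 8, 9, 10}.

Counting them gives 11 values.

Answer: 11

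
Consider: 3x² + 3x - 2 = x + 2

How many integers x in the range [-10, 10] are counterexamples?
Counterexamples in [-10, 10]: {-10, -9, -8, -7, -6, -5, -4, -3, -2, -1, 0, 1, 2, 3, 4, 5, 6, 7, 8, 9, 10}.

Counting them gives 21 values.

Answer: 21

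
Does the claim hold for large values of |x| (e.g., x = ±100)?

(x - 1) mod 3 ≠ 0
x = 100: LHS = (100 - 1) mod 3 = 99 mod 3 = 0; 0 ≠ 0 — FAILS
x = -100: LHS = ((-100) - 1) mod 3 = (-101) mod 3 = 1; 1 ≠ 0 — holds

Answer: Partially: fails for x = 100, holds for x = -100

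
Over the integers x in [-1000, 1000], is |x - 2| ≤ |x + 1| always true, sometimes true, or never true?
Holds at x = 1: LHS = |1 - 2| = |-1| = 1, RHS = |1 + 1| = |2| = 2; 1 ≤ 2 — holds
Fails at x = 0: LHS = |0 - 2| = |-2| = 2, RHS = |0 + 1| = |1| = 1; 2 ≤ 1 — FAILS
It is satisfied by some integers in the range but not all.

Answer: Sometimes true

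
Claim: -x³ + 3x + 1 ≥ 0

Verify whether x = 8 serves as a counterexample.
Substitute x = 8 into the relation:
x = 8: LHS = -8³ + 3·8 + 1 = -487; -487 ≥ 0 — FAILS

Since the claim fails at x = 8, this value is a counterexample.

Answer: Yes, x = 8 is a counterexample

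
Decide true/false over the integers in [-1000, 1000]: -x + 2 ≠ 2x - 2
Track d = LHS − RHS over the integers in [-1000, 1000]. Equality would need d = 0, but d changes sign only between consecutive integers, jumping over 0:
x = 1: LHS = -1 + 2 = 1, RHS = 2·1 - 2 = 0; 1 ≠ 0 — holds  (d = 1)
x = 2: LHS = -2 + 2 = 0, RHS = 2·2 - 2 = 2; 0 ≠ 2 — holds  (d = -2)
Away from these crossings d keeps a constant sign, and checking every integer in [-1000, 1000] confirms d ≠ 0 throughout. Hence the two sides are never equal, so the relation holds for every integer in [-1000, 1000].

No counterexample exists.

Answer: True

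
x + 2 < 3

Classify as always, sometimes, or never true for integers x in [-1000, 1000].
Holds at x = 0: LHS = 0 + 2 = 2; 2 < 3 — holds
Fails at x = 1: LHS = 1 + 2 = 3; 3 < 3 — FAILS
It is satisfied by some integers in the range but not all.

Answer: Sometimes true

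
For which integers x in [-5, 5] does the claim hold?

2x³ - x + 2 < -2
Holds for: {-5, -4, -3, -2}
Fails for: {-1, 0, 1, 2, 3, 4, 5}

Answer: {-5, -4, -3, -2}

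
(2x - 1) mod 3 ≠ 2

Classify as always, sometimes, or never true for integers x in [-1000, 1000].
Holds at x = 1: LHS = (2·1 - 1) mod 3 = 1 mod 3 = 1; 1 ≠ 2 — holds
Fails at x = 0: LHS = (2·0 - 1) mod 3 = (-1) mod 3 = 2; 2 ≠ 2 — FAILS
It is satisfied by some integers in the range but not all.

Answer: Sometimes true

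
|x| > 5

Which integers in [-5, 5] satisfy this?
Over all integers in [-5, 5], LHS − RHS is largest at x = 5, where it equals 0:
x = 5: LHS = |5| = 5; 5 > 5 — FAILS
At the ends of the range:
x = -5: LHS = |-5| = 5; 5 > 5 — FAILS
Hence LHS − RHS is never positive, i.e. LHS ≤ RHS throughout, so the claimed relation (>) fails for every integer in [-5, 5].

Answer: None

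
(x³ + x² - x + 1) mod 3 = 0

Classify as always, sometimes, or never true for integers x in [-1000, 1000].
For a polynomial with integer coefficients, its value mod 3 depends only on x mod 3, so it suffices to check one representative of each residue class, x = 0, 1, 2:
x = 0: LHS = (0³ + 0² - 0 + 1) mod 3 = 1 mod 3 = 1; 1 = 0 — FAILS
x = 1: LHS = (1³ + 1² - 1 + 1) mod 3 = 2 mod 3 = 2; 2 = 0 — FAILS
x = 2: LHS = (2³ + 2² - 2 + 1) mod 3 = 11 mod 3 = 2; 2 = 0 — FAILS
The relation fails in every residue class, so the claimed relation (=) fails for every integer in [-1000, 1000].

No integer in the range satisfies it.

Answer: Never true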